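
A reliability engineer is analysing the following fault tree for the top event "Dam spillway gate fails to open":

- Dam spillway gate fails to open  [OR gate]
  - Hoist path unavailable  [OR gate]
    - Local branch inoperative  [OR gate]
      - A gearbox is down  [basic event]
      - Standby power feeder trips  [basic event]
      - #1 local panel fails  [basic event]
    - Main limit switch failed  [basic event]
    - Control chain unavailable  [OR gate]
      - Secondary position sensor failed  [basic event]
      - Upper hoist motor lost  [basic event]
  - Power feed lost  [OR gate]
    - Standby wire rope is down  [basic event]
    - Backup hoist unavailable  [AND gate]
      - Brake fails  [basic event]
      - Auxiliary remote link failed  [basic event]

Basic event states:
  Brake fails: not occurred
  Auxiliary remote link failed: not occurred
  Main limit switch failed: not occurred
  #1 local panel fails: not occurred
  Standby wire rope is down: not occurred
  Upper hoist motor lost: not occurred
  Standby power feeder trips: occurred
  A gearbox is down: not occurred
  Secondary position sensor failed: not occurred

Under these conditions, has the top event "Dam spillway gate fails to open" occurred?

Yes

Local branch inoperative [OR]: A gearbox is down=not, Standby power feeder trips=occurs, #1 local panel fails=not → at least one input occurs → occurs.
Control chain unavailable [OR]: Secondary position sensor failed=not, Upper hoist motor lost=not → no input occurs → does not occur.
Hoist path unavailable [OR]: Local branch inoperative=occurs, Main limit switch failed=not, Control chain unavailable=not → at least one input occurs → occurs.
Backup hoist unavailable [AND]: Brake fails=not, Auxiliary remote link failed=not → not all inputs occur → does not occur.
Power feed lost [OR]: Standby wire rope is down=not, Backup hoist unavailable=not → no input occurs → does not occur.
Dam spillway gate fails to open [OR]: Hoist path unavailable=occurs, Power feed lost=not → at least one input occurs → occurs.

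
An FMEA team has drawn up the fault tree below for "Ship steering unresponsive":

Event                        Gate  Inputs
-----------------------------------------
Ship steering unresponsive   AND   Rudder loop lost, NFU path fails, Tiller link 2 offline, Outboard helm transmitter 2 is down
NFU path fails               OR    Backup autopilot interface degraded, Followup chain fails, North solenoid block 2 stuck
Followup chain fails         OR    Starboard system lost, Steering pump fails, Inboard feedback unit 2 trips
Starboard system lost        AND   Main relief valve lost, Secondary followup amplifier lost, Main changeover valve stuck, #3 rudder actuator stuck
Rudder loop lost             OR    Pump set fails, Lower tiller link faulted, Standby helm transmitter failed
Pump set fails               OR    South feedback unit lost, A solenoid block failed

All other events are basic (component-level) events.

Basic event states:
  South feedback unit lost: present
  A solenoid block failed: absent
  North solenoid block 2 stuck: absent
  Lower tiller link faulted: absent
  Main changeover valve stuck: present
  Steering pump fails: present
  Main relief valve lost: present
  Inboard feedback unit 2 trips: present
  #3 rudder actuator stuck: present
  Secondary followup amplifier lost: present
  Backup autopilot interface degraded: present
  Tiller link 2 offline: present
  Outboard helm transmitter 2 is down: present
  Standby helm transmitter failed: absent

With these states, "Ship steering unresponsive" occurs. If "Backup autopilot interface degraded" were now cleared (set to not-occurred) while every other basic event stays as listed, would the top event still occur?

Counterfactual: set "Backup autopilot interface degraded" to not occurred.
Pump set fails [OR]: South feedback unit lost=occurs, A solenoid block failed=not → at least one input occurs → occurs.
Rudder loop lost [OR]: Pump set fails=occurs, Lower tiller link faulted=not, Standby helm transmitter failed=not → at least one input occurs → occurs.
Starboard system lost [AND]: Main relief valve lost=occurs, Secondary followup amplifier lost=occurs, Main changeover valve stuck=occurs, #3 rudder actuator stuck=occurs → all inputs occur → occurs.
Followup chain fails [OR]: Starboard system lost=occurs, Steering pump fails=occurs, Inboard feedback unit 2 trips=occurs → at least one input occurs → occurs.
NFU path fails [OR]: Backup autopilot interface degraded=not, Followup chain fails=occurs, North solenoid block 2 stuck=not → at least one input occurs → occurs.
Ship steering unresponsive [AND]: Rudder loop lost=occurs, NFU path fails=occurs, Tiller link 2 offline=occurs, Outboard helm transmitter 2 is down=occurs → all inputs occur → occurs.

Yes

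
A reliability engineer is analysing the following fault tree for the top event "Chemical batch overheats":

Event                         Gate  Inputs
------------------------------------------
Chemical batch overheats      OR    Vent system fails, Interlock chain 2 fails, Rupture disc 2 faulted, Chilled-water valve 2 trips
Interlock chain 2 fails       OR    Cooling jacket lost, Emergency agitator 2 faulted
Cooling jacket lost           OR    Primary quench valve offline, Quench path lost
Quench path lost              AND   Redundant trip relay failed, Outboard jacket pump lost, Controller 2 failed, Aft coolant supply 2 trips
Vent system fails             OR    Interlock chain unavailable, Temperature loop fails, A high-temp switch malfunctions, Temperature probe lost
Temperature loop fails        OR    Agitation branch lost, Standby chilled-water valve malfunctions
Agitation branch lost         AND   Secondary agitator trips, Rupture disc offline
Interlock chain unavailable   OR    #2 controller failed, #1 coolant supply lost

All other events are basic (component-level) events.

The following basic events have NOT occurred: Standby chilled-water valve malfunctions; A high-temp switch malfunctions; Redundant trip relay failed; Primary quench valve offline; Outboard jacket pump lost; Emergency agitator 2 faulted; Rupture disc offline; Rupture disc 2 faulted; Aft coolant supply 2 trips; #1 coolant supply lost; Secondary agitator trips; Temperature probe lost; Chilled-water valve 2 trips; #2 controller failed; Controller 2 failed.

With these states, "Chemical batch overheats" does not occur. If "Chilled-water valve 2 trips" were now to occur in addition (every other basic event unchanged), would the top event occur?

Yes

Counterfactual: set "Chilled-water valve 2 trips" to occurred.
Interlock chain unavailable [OR]: #2 controller failed=not, #1 coolant supply lost=not → no input occurs → does not occur.
Agitation branch lost [AND]: Secondary agitator trips=not, Rupture disc offline=not → not all inputs occur → does not occur.
Temperature loop fails [OR]: Agitation branch lost=not, Standby chilled-water valve malfunctions=not → no input occurs → does not occur.
Vent system fails [OR]: Interlock chain unavailable=not, Temperature loop fails=not, A high-temp switch malfunctions=not, Temperature probe lost=not → no input occurs → does not occur.
Quench path lost [AND]: Redundant trip relay failed=not, Outboard jacket pump lost=not, Controller 2 failed=not, Aft coolant supply 2 trips=not → not all inputs occur → does not occur.
Cooling jacket lost [OR]: Primary quench valve offline=not, Quench path lost=not → no input occurs → does not occur.
Interlock chain 2 fails [OR]: Cooling jacket lost=not, Emergency agitator 2 faulted=not → no input occurs → does not occur.
Chemical batch overheats [OR]: Vent system fails=not, Interlock chain 2 fails=not, Rupture disc 2 faulted=not, Chilled-water valve 2 trips=occurs → at least one input occurs → occurs.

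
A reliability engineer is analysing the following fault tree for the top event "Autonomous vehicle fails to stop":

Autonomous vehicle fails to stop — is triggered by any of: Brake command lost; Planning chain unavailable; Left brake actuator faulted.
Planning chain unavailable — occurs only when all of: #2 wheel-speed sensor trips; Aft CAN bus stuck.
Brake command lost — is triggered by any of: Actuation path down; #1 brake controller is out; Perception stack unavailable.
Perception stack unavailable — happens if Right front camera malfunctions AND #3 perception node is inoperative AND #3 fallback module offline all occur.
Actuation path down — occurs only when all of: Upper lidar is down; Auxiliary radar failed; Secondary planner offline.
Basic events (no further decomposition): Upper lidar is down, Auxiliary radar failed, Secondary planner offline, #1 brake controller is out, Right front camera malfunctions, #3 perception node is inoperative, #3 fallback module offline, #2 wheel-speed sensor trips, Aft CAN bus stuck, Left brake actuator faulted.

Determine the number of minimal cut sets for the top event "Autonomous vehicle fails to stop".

Actuation path down [AND]: one cut set from each child combined → 1 × 1 × 1 = 1 cut set(s).
Perception stack unavailable [AND]: one cut set from each child combined → 1 × 1 × 1 = 1 cut set(s).
Brake command lost [OR]: union of children's cut sets → 3 cut set(s).
Planning chain unavailable [AND]: one cut set from each child combined → 1 × 1 = 1 cut set(s).
Autonomous vehicle fails to stop [OR]: union of children's cut sets → 5 cut set(s).
Minimal cut sets: {Auxiliary radar failed, Secondary planner offline, Upper lidar is down}; {#1 brake controller is out}; {#3 fallback module offline, #3 perception node is inoperative, Right front camera malfunctions}; {#2 wheel-speed sensor trips, Aft CAN bus stuck}; {Left brake actuator faulted}.

5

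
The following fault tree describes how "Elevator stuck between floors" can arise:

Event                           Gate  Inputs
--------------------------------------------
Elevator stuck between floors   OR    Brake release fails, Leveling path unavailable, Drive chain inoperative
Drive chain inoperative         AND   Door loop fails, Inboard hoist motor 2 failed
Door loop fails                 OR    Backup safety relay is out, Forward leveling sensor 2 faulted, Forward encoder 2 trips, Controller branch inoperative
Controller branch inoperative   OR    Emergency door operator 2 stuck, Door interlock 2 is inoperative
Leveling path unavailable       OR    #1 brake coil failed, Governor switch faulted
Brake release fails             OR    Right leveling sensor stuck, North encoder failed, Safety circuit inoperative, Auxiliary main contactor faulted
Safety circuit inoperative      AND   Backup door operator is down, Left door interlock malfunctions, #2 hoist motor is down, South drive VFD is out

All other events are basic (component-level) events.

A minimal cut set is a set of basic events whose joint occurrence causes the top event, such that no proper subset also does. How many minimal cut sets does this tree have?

Safety circuit inoperative [AND]: one cut set from each child combined → 1 × 1 × 1 × 1 = 1 cut set(s).
Brake release fails [OR]: union of children's cut sets → 4 cut set(s).
Leveling path unavailable [OR]: union of children's cut sets → 2 cut set(s).
Controller branch inoperative [OR]: union of children's cut sets → 2 cut set(s).
Door loop fails [OR]: union of children's cut sets → 5 cut set(s).
Drive chain inoperative [AND]: one cut set from each child combined → 5 × 1 = 5 cut set(s).
Elevator stuck between floors [OR]: union of children's cut sets → 11 cut set(s).

11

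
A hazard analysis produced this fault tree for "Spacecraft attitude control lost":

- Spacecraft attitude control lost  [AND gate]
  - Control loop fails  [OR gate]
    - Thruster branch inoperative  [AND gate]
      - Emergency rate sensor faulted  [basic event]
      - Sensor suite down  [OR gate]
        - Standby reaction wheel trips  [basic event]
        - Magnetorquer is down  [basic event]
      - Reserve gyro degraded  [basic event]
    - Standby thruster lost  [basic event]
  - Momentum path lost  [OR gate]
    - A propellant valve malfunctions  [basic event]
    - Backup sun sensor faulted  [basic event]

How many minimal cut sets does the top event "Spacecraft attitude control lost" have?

Sensor suite down [OR]: union of children's cut sets → 2 cut set(s).
Thruster branch inoperative [AND]: one cut set from each child combined → 1 × 2 × 1 = 2 cut set(s).
Control loop fails [OR]: union of children's cut sets → 3 cut set(s).
Momentum path lost [OR]: union of children's cut sets → 2 cut set(s).
Spacecraft attitude control lost [AND]: one cut set from each child combined → 3 × 2 = 6 cut set(s).
Minimal cut sets: {A propellant valve malfunctions, Emergency rate sensor faulted, Reserve gyro degraded, Standby reaction wheel trips}; {Backup sun sensor faulted, Emergency rate sensor faulted, Reserve gyro degraded, Standby reaction wheel trips}; {A propellant valve malfunctions, Emergency rate sensor faulted, Magnetorquer is down, Reserve gyro degraded}; {Backup sun sensor faulted, Emergency rate sensor faulted, Magnetorquer is down, Reserve gyro degraded}; {A propellant valve malfunctions, Standby thruster lost}; {Backup sun sensor faulted, Standby thruster lost}.

6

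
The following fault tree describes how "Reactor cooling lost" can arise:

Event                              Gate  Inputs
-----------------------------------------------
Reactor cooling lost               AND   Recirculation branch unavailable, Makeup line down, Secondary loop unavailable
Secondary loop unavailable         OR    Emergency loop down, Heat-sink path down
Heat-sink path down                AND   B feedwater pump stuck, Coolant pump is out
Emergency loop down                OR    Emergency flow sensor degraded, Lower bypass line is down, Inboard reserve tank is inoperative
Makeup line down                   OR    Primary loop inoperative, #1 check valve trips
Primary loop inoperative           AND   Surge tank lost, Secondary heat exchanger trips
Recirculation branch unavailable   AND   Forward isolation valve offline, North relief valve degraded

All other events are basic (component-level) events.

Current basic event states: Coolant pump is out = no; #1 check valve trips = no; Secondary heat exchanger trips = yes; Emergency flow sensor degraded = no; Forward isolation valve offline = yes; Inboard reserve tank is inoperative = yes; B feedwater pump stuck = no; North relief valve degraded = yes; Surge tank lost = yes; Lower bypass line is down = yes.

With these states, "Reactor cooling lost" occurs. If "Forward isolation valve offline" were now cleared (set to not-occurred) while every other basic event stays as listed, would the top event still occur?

No

Counterfactual: set "Forward isolation valve offline" to not occurred.
Recirculation branch unavailable [AND]: Forward isolation valve offline=not, North relief valve degraded=occurs → not all inputs occur → does not occur.
Primary loop inoperative [AND]: Surge tank lost=occurs, Secondary heat exchanger trips=occurs → all inputs occur → occurs.
Makeup line down [OR]: Primary loop inoperative=occurs, #1 check valve trips=not → at least one input occurs → occurs.
Emergency loop down [OR]: Emergency flow sensor degraded=not, Lower bypass line is down=occurs, Inboard reserve tank is inoperative=occurs → at least one input occurs → occurs.
Heat-sink path down [AND]: B feedwater pump stuck=not, Coolant pump is out=not → not all inputs occur → does not occur.
Secondary loop unavailable [OR]: Emergency loop down=occurs, Heat-sink path down=not → at least one input occurs → occurs.
Reactor cooling lost [AND]: Recirculation branch unavailable=not, Makeup line down=occurs, Secondary loop unavailable=occurs → not all inputs occur → does not occur.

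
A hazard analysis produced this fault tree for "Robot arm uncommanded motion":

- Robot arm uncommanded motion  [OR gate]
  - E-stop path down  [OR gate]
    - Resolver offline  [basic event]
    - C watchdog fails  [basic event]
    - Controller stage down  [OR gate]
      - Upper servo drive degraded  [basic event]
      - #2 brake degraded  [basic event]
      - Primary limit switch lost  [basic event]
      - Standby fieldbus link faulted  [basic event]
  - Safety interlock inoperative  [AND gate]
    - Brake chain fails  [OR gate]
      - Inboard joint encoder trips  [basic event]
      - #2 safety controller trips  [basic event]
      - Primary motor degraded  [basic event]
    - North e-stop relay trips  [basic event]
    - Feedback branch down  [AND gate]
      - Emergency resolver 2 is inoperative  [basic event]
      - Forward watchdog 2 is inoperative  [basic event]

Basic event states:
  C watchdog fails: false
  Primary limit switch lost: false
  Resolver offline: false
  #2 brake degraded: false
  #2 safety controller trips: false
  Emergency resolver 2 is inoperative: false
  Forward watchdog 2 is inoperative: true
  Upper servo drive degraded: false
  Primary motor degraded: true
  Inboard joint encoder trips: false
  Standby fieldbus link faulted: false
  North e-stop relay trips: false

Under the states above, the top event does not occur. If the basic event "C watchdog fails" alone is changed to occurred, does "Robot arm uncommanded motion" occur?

Yes

Counterfactual: set "C watchdog fails" to occurred.
Controller stage down [OR]: Upper servo drive degraded=not, #2 brake degraded=not, Primary limit switch lost=not, Standby fieldbus link faulted=not → no input occurs → does not occur.
E-stop path down [OR]: Resolver offline=not, C watchdog fails=occurs, Controller stage down=not → at least one input occurs → occurs.
Brake chain fails [OR]: Inboard joint encoder trips=not, #2 safety controller trips=not, Primary motor degraded=occurs → at least one input occurs → occurs.
Feedback branch down [AND]: Emergency resolver 2 is inoperative=not, Forward watchdog 2 is inoperative=occurs → not all inputs occur → does not occur.
Safety interlock inoperative [AND]: Brake chain fails=occurs, North e-stop relay trips=not, Feedback branch down=not → not all inputs occur → does not occur.
Robot arm uncommanded motion [OR]: E-stop path down=occurs, Safety interlock inoperative=not → at least one input occurs → occurs.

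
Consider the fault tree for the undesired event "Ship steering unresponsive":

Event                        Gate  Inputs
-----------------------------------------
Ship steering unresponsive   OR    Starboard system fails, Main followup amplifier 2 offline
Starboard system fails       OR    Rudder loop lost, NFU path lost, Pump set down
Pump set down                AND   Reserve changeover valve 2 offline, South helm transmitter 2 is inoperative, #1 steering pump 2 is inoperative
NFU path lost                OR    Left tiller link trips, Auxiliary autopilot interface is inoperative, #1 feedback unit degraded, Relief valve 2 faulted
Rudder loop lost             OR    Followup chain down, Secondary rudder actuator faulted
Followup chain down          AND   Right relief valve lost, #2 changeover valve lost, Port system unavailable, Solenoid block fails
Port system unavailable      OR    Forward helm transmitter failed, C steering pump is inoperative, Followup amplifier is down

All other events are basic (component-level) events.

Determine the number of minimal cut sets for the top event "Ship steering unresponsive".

Port system unavailable [OR]: union of children's cut sets → 3 cut set(s).
Followup chain down [AND]: one cut set from each child combined → 1 × 1 × 3 × 1 = 3 cut set(s).
Rudder loop lost [OR]: union of children's cut sets → 4 cut set(s).
NFU path lost [OR]: union of children's cut sets → 4 cut set(s).
Pump set down [AND]: one cut set from each child combined → 1 × 1 × 1 = 1 cut set(s).
Starboard system fails [OR]: union of children's cut sets → 9 cut set(s).
Ship steering unresponsive [OR]: union of children's cut sets → 10 cut set(s).
Minimal cut sets: {#2 changeover valve lost, Forward helm transmitter failed, Right relief valve lost, Solenoid block fails}; {#2 changeover valve lost, C steering pump is inoperative, Right relief valve lost, Solenoid block fails}; {#2 changeover valve lost, Followup amplifier is down, Right relief valve lost, Solenoid block fails}; {Secondary rudder actuator faulted}; {Left tiller link trips}; {Auxiliary autopilot interface is inoperative}; {#1 feedback unit degraded}; {Relief valve 2 faulted}; {#1 steering pump 2 is inoperative, Reserve changeover valve 2 offline, South helm transmitter 2 is inoperative}; {Main followup amplifier 2 offline}.

10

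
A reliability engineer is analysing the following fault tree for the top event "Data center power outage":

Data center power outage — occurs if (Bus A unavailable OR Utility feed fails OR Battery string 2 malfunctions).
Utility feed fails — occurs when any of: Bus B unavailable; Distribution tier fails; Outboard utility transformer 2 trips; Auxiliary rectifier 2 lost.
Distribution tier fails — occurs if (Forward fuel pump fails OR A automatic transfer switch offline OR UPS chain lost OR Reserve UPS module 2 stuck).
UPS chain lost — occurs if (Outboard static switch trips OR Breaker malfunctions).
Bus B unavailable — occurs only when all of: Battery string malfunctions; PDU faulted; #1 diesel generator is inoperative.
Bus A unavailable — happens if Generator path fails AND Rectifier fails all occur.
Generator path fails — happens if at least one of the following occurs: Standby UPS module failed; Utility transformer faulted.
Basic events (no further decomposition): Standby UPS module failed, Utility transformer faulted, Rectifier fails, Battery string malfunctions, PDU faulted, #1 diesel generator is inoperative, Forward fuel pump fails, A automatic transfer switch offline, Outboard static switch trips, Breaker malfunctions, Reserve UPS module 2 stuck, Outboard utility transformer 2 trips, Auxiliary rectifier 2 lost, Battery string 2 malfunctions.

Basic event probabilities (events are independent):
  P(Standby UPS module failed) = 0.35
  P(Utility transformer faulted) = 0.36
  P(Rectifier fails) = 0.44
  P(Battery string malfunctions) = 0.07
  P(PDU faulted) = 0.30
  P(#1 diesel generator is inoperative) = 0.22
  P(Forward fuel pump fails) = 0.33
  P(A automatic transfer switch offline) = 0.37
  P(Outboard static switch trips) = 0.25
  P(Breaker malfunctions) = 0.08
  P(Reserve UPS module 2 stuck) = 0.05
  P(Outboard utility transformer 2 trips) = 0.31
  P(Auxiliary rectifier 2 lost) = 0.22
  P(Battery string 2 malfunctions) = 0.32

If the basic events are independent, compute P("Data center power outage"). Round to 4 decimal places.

0.9251

P(Generator path fails) [OR] = 1 − (1−0.35) × (1−0.36) = 0.584000
P(Bus A unavailable) [AND] = 0.584000 × 0.44 = 0.256960
P(Bus B unavailable) [AND] = 0.07 × 0.30 × 0.22 = 0.004620
P(UPS chain lost) [OR] = 1 − (1−0.25) × (1−0.08) = 0.310000
P(Distribution tier fails) [OR] = 1 − (1−0.33) × (1−0.37) × (1−0.310000) × (1−0.05) = 0.723313
P(Utility feed fails) [OR] = 1 − (1−0.004620) × (1−0.723313) × (1−0.31) × (1−0.22) = 0.851775
P(Data center power outage) [OR] = 1 − (1−0.256960) × (1−0.851775) × (1−0.32) = 0.925107
Rounded to 4 decimal places: P(Data center power outage) ≈ 0.9251.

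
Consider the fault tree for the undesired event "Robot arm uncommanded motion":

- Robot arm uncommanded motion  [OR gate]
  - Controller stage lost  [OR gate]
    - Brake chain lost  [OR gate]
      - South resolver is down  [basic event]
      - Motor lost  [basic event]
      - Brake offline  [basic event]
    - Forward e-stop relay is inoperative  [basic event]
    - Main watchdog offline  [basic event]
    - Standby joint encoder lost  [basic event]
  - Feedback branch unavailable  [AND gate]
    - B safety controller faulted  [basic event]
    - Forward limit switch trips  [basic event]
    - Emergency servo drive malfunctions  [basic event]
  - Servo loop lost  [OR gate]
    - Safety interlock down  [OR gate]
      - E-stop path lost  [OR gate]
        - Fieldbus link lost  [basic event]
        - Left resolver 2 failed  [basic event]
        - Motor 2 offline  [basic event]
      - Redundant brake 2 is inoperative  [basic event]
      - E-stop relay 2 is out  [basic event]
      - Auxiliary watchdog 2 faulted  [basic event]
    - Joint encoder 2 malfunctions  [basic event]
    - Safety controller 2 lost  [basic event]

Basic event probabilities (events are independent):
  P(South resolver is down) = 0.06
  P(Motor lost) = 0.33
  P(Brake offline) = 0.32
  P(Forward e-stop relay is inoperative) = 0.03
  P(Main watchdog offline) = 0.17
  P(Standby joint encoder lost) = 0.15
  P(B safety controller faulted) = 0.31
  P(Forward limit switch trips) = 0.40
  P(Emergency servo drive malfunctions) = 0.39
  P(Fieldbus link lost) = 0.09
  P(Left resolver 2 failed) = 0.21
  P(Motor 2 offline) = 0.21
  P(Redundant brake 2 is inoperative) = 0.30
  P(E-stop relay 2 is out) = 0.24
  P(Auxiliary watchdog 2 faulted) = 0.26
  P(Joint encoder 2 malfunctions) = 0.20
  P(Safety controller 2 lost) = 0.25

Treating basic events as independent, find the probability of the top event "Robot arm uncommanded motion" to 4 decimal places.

P(Brake chain lost) [OR] = 1 − (1−0.06) × (1−0.33) × (1−0.32) = 0.571736
P(Controller stage lost) [OR] = 1 − (1−0.571736) × (1−0.03) × (1−0.17) × (1−0.15) = 0.706924
P(Feedback branch unavailable) [AND] = 0.31 × 0.40 × 0.39 = 0.048360
P(E-stop path lost) [OR] = 1 − (1−0.09) × (1−0.21) × (1−0.21) = 0.432069
P(Safety interlock down) [OR] = 1 − (1−0.432069) × (1−0.30) × (1−0.24) × (1−0.26) = 0.776417
P(Servo loop lost) [OR] = 1 − (1−0.776417) × (1−0.20) × (1−0.25) = 0.865850
P(Robot arm uncommanded motion) [OR] = 1 − (1−0.706924) × (1−0.048360) × (1−0.865850) = 0.962585
Rounded to 4 decimal places: P(Robot arm uncommanded motion) ≈ 0.9626.

0.9626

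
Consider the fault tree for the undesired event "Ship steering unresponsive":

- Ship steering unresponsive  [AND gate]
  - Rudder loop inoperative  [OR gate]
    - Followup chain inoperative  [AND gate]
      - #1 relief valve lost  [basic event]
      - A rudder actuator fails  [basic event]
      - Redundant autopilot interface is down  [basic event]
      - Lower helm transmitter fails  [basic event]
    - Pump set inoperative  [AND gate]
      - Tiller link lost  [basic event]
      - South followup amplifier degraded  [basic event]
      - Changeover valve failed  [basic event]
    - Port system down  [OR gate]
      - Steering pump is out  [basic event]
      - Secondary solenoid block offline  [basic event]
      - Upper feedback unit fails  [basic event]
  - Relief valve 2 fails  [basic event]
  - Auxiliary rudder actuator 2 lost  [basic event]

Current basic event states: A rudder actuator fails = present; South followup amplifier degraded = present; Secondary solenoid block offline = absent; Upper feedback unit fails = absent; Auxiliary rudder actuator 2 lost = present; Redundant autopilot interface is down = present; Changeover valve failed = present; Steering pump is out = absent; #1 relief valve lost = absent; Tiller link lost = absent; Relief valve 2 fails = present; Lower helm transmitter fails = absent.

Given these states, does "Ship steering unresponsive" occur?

No

Followup chain inoperative [AND]: #1 relief valve lost=not, A rudder actuator fails=occurs, Redundant autopilot interface is down=occurs, Lower helm transmitter fails=not → not all inputs occur → does not occur.
Pump set inoperative [AND]: Tiller link lost=not, South followup amplifier degraded=occurs, Changeover valve failed=occurs → not all inputs occur → does not occur.
Port system down [OR]: Steering pump is out=not, Secondary solenoid block offline=not, Upper feedback unit fails=not → no input occurs → does not occur.
Rudder loop inoperative [OR]: Followup chain inoperative=not, Pump set inoperative=not, Port system down=not → no input occurs → does not occur.
Ship steering unresponsive [AND]: Rudder loop inoperative=not, Relief valve 2 fails=occurs, Auxiliary rudder actuator 2 lost=occurs → not all inputs occur → does not occur.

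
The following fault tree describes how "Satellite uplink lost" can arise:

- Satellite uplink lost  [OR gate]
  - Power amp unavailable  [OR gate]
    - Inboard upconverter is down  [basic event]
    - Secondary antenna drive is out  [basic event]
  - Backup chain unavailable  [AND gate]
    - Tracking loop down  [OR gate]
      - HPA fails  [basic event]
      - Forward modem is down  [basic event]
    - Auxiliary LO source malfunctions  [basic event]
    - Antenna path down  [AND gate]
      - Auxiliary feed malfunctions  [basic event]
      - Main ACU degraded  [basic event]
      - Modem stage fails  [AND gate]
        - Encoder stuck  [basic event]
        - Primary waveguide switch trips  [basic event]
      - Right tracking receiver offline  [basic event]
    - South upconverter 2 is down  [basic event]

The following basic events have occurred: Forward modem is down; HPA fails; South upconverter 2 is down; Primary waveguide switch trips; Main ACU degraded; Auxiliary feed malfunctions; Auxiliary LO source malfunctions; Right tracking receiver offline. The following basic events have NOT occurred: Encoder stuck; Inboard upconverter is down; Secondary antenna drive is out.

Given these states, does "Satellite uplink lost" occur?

Power amp unavailable [OR]: Inboard upconverter is down=not, Secondary antenna drive is out=not → no input occurs → does not occur.
Tracking loop down [OR]: HPA fails=occurs, Forward modem is down=occurs → at least one input occurs → occurs.
Modem stage fails [AND]: Encoder stuck=not, Primary waveguide switch trips=occurs → not all inputs occur → does not occur.
Antenna path down [AND]: Auxiliary feed malfunctions=occurs, Main ACU degraded=occurs, Modem stage fails=not, Right tracking receiver offline=occurs → not all inputs occur → does not occur.
Backup chain unavailable [AND]: Tracking loop down=occurs, Auxiliary LO source malfunctions=occurs, Antenna path down=not, South upconverter 2 is down=occurs → not all inputs occur → does not occur.
Satellite uplink lost [OR]: Power amp unavailable=not, Backup chain unavailable=not → no input occurs → does not occur.

No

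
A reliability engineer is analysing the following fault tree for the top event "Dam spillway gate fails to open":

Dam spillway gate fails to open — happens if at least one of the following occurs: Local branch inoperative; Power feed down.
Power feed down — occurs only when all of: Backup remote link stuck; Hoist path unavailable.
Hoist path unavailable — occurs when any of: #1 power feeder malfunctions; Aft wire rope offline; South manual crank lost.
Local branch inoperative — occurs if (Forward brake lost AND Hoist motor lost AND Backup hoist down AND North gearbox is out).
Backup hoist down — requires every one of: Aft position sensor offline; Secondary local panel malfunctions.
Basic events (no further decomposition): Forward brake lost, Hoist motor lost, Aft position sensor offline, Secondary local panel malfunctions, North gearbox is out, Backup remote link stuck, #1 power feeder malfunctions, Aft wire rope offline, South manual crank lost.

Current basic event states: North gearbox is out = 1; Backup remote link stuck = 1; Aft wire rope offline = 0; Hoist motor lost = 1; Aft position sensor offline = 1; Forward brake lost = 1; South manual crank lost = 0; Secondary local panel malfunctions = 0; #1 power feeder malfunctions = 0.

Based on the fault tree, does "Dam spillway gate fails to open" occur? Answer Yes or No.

Backup hoist down [AND]: Aft position sensor offline=occurs, Secondary local panel malfunctions=not → not all inputs occur → does not occur.
Local branch inoperative [AND]: Forward brake lost=occurs, Hoist motor lost=occurs, Backup hoist down=not, North gearbox is out=occurs → not all inputs occur → does not occur.
Hoist path unavailable [OR]: #1 power feeder malfunctions=not, Aft wire rope offline=not, South manual crank lost=not → no input occurs → does not occur.
Power feed down [AND]: Backup remote link stuck=occurs, Hoist path unavailable=not → not all inputs occur → does not occur.
Dam spillway gate fails to open [OR]: Local branch inoperative=not, Power feed down=not → no input occurs → does not occur.

No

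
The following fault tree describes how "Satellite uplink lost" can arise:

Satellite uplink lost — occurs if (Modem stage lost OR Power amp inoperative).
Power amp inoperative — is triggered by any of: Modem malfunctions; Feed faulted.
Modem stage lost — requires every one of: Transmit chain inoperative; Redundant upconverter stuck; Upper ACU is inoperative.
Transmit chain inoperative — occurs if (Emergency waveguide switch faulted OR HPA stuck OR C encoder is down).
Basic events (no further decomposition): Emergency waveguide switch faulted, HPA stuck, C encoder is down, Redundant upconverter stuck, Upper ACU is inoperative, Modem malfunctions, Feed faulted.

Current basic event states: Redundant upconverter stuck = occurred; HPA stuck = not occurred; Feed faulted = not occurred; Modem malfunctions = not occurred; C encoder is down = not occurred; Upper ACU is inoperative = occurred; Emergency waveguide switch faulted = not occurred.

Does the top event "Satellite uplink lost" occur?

Transmit chain inoperative [OR]: Emergency waveguide switch faulted=not, HPA stuck=not, C encoder is down=not → no input occurs → does not occur.
Modem stage lost [AND]: Transmit chain inoperative=not, Redundant upconverter stuck=occurs, Upper ACU is inoperative=occurs → not all inputs occur → does not occur.
Power amp inoperative [OR]: Modem malfunctions=not, Feed faulted=not → no input occurs → does not occur.
Satellite uplink lost [OR]: Modem stage lost=not, Power amp inoperative=not → no input occurs → does not occur.

No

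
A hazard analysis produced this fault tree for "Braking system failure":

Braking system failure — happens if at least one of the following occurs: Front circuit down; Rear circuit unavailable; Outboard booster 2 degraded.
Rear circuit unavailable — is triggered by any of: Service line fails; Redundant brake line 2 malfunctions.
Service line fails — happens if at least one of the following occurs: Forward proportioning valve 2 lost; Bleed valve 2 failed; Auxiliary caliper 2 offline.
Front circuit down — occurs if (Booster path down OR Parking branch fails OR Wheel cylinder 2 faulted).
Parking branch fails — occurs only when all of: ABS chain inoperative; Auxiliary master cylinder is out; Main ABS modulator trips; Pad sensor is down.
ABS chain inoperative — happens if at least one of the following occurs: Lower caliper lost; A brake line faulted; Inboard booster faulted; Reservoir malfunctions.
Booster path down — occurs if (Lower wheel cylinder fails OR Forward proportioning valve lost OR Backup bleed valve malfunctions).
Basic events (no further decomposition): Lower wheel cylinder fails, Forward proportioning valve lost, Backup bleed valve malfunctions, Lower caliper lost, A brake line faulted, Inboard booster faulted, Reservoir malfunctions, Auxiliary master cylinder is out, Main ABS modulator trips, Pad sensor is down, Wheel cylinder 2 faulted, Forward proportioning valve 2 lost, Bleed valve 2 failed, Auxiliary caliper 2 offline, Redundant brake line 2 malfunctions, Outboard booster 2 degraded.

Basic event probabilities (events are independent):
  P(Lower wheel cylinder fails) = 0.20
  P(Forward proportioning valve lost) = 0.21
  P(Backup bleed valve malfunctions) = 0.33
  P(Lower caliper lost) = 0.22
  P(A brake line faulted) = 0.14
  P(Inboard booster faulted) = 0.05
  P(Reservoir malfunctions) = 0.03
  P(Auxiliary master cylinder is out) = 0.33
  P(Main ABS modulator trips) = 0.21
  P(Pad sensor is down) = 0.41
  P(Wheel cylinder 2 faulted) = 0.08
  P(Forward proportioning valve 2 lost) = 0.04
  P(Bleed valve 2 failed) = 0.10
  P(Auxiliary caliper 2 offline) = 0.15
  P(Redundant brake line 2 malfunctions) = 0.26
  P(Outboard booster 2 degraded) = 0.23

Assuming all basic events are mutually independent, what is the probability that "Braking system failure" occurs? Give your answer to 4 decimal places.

P(Booster path down) [OR] = 1 − (1−0.20) × (1−0.21) × (1−0.33) = 0.576560
P(ABS chain inoperative) [OR] = 1 − (1−0.22) × (1−0.14) × (1−0.05) × (1−0.03) = 0.381858
P(Parking branch fails) [AND] = 0.381858 × 0.33 × 0.21 × 0.41 = 0.010850
P(Front circuit down) [OR] = 1 − (1−0.576560) × (1−0.010850) × (1−0.08) = 0.614662
P(Service line fails) [OR] = 1 − (1−0.04) × (1−0.10) × (1−0.15) = 0.265600
P(Rear circuit unavailable) [OR] = 1 − (1−0.265600) × (1−0.26) = 0.456544
P(Braking system failure) [OR] = 1 − (1−0.614662) × (1−0.456544) × (1−0.23) = 0.838751
Rounded to 4 decimal places: P(Braking system failure) ≈ 0.8388.

0.8388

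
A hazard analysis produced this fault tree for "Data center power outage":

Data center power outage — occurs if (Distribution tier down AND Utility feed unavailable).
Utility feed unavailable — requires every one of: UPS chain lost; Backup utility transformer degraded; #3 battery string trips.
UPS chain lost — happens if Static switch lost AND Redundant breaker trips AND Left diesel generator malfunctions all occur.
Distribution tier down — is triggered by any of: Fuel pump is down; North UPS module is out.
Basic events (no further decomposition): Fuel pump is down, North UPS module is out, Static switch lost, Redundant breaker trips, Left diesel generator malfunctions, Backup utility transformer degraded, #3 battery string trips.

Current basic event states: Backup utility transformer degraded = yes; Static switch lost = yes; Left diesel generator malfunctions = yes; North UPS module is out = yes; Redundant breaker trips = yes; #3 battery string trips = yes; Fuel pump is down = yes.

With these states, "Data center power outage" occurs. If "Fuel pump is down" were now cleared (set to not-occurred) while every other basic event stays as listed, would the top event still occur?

Counterfactual: set "Fuel pump is down" to not occurred.
Distribution tier down [OR]: Fuel pump is down=not, North UPS module is out=occurs → at least one input occurs → occurs.
UPS chain lost [AND]: Static switch lost=occurs, Redundant breaker trips=occurs, Left diesel generator malfunctions=occurs → all inputs occur → occurs.
Utility feed unavailable [AND]: UPS chain lost=occurs, Backup utility transformer degraded=occurs, #3 battery string trips=occurs → all inputs occur → occurs.
Data center power outage [AND]: Distribution tier down=occurs, Utility feed unavailable=occurs → all inputs occur → occurs.

Yes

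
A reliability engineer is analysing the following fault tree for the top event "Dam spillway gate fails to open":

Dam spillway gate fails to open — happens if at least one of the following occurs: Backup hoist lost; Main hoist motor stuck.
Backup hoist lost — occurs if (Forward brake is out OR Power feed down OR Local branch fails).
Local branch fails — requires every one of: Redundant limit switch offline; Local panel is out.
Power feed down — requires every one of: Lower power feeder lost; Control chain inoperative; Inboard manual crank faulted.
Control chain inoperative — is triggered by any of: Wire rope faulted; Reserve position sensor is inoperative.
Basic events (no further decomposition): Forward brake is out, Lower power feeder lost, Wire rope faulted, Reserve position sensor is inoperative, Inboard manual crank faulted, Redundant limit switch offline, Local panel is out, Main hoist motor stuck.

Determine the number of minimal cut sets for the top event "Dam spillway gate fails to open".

Control chain inoperative [OR]: union of children's cut sets → 2 cut set(s).
Power feed down [AND]: one cut set from each child combined → 1 × 2 × 1 = 2 cut set(s).
Local branch fails [AND]: one cut set from each child combined → 1 × 1 = 1 cut set(s).
Backup hoist lost [OR]: union of children's cut sets → 4 cut set(s).
Dam spillway gate fails to open [OR]: union of children's cut sets → 5 cut set(s).
Minimal cut sets: {Forward brake is out}; {Inboard manual crank faulted, Lower power feeder lost, Wire rope faulted}; {Inboard manual crank faulted, Lower power feeder lost, Reserve position sensor is inoperative}; {Local panel is out, Redundant limit switch offline}; {Main hoist motor stuck}.

5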